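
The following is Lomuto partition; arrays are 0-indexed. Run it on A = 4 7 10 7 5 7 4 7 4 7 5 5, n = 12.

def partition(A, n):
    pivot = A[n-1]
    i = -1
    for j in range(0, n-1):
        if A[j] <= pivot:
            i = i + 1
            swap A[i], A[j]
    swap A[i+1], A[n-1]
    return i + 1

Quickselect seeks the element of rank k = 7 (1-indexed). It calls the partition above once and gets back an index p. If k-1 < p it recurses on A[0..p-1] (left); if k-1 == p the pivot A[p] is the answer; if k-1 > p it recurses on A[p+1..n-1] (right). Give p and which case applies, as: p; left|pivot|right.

5; right

pivot=5, i=-1
j=0: 4≤5, i=0, swap(0,0) ⇒ 4 7 10 7 5 7 4 7 4 7 5 5
j=1: 7>5, skip
j=2: 10>5, skip
j=3: 7>5, skip
j=4: 5≤5, i=1, swap(1,4) ⇒ 4 5 10 7 7 7 4 7 4 7 5 5
j=5: 7>5, skip
j=6: 4≤5, i=2, swap(2,6) ⇒ 4 5 4 7 7 7 10 7 4 7 5 5
j=7: 7>5, skip
j=8: 4≤5, i=3, swap(3,8) ⇒ 4 5 4 4 7 7 10 7 7 7 5 5
j=9: 7>5, skip
j=10: 5≤5, i=4, swap(4,10) ⇒ 4 5 4 4 5 7 10 7 7 7 7 5
swap(5,11) ⇒ 4 5 4 4 5 5 10 7 7 7 7 7; return 5
p = 5; k-1 = 6 > 5 ⇒ right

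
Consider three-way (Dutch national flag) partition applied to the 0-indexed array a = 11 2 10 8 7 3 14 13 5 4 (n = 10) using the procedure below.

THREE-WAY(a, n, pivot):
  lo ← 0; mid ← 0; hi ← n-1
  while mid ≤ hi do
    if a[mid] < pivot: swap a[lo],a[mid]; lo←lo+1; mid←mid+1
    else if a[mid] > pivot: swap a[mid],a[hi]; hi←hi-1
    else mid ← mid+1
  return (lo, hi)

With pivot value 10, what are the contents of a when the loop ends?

4 2 8 7 3 5 10 13 14 11

lo=0 mid=0 hi=9
11>10: swap(0,9), hi=8 ⇒ 4 2 10 8 7 3 14 13 5 11
4<10: swap(0,0), lo=1 mid=1 ⇒ 4 2 10 8 7 3 14 13 5 11
2<10: swap(1,1), lo=2 mid=2 ⇒ 4 2 10 8 7 3 14 13 5 11
10=10: mid=3
8<10: swap(2,3), lo=3 mid=4 ⇒ 4 2 8 10 7 3 14 13 5 11
7<10: swap(3,4), lo=4 mid=5 ⇒ 4 2 8 7 10 3 14 13 5 11
3<10: swap(4,5), lo=5 mid=6 ⇒ 4 2 8 7 3 10 14 13 5 11
14>10: swap(6,8), hi=7 ⇒ 4 2 8 7 3 10 5 13 14 11
5<10: swap(5,6), lo=6 mid=7 ⇒ 4 2 8 7 3 5 10 13 14 11
13>10: swap(7,7), hi=6 ⇒ 4 2 8 7 3 5 10 13 14 11
done. lo=6 hi=6; a=4 2 8 7 3 5 10 13 14 11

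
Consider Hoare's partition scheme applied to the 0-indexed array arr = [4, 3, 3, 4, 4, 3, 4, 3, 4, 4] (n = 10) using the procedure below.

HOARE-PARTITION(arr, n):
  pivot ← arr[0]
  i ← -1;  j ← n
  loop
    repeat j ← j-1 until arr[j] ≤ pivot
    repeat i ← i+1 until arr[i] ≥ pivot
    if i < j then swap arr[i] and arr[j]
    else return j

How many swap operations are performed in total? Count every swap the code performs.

3

pivot=4
j stops at 9 (4), i stops at 0 (4); swap ⇒ [4, 3, 3, 4, 4, 3, 4, 3, 4, 4]
j stops at 8 (4), i stops at 3 (4); swap ⇒ [4, 3, 3, 4, 4, 3, 4, 3, 4, 4]
j stops at 7 (3), i stops at 4 (4); swap ⇒ [4, 3, 3, 4, 3, 3, 4, 4, 4, 4]
j stops at 6, i stops at 6; i≥j ⇒ return 6. arr=[4, 3, 3, 4, 3, 3, 4, 4, 4, 4]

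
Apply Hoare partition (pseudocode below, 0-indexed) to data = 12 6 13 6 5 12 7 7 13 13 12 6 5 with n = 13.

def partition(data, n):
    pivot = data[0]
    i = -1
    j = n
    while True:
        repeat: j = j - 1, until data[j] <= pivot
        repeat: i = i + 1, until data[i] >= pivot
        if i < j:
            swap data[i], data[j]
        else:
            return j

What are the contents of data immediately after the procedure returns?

5 6 6 6 5 12 7 7 13 13 12 13 12

pivot = data[0] = 12; i = -1, j = 13
j→12 (data[12]=5≤12), i→0 (data[0]=12≥12); i<j, swap → 5 6 13 6 5 12 7 7 13 13 12 6 12
j→11 (data[11]=6≤12), i→2 (data[2]=13≥12); i<j, swap → 5 6 6 6 5 12 7 7 13 13 12 13 12
j→10 (data[10]=12≤12), i→5 (data[5]=12≥12); i<j, swap → 5 6 6 6 5 12 7 7 13 13 12 13 12
j→7, i→8; i≥j, return j=7. data = 5 6 6 6 5 12 7 7 13 13 12 13 12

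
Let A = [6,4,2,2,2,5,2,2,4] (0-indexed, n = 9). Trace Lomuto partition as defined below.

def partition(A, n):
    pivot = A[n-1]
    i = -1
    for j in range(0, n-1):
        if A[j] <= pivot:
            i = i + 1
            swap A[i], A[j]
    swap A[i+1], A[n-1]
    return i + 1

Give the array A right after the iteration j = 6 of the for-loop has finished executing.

[4,2,2,2,2,5,6,2,4]

pivot=4, i=-1
j=0: 6>4, skip
j=1: 4≤4, i=0, swap(0,1) ⇒ [4,6,2,2,2,5,2,2,4]
j=2: 2≤4, i=1, swap(1,2) ⇒ [4,2,6,2,2,5,2,2,4]
j=3: 2≤4, i=2, swap(2,3) ⇒ [4,2,2,6,2,5,2,2,4]
j=4: 2≤4, i=3, swap(3,4) ⇒ [4,2,2,2,6,5,2,2,4]
j=5: 5>4, skip
j=6: 2≤4, i=4, swap(4,6) ⇒ [4,2,2,2,2,5,6,2,4]
(after j=6) A = [4,2,2,2,2,5,6,2,4]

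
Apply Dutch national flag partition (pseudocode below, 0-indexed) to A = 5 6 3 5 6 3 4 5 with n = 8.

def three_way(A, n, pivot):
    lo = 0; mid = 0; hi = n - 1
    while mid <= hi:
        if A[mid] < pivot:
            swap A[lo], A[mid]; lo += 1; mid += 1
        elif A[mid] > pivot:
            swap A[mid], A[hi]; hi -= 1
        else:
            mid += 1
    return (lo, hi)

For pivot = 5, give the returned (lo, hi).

(3, 5)

lo=0 mid=0 hi=7
5=5: mid=1
6>5: swap(1,7), hi=6 ⇒ 5 5 3 5 6 3 4 6
5=5: mid=2
3<5: swap(0,2), lo=1 mid=3 ⇒ 3 5 5 5 6 3 4 6
5=5: mid=4
6>5: swap(4,6), hi=5 ⇒ 3 5 5 5 4 3 6 6
4<5: swap(1,4), lo=2 mid=5 ⇒ 3 4 5 5 5 3 6 6
3<5: swap(2,5), lo=3 mid=6 ⇒ 3 4 3 5 5 5 6 6
done. lo=3 hi=5; A=3 4 3 5 5 5 6 6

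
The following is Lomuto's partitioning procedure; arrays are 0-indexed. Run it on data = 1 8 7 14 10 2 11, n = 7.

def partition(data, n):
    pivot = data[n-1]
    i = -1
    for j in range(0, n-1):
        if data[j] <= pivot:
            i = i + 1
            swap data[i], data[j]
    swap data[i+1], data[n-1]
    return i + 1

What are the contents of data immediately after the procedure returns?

1 8 7 10 2 11 14

pivot = data[6] = 11; i = -1
j=0: data[0]=1 ≤ 11 → i=0, swap data[0],data[0] (no change) → 1 8 7 14 10 2 11
j=1: data[1]=8 ≤ 11 → i=1, swap data[1],data[1] (no change) → 1 8 7 14 10 2 11
j=2: data[2]=7 ≤ 11 → i=2, swap data[2],data[2] (no change) → 1 8 7 14 10 2 11
j=3: data[3]=14 > 11 → no swap
j=4: data[4]=10 ≤ 11 → i=3, swap data[3],data[4] → 1 8 7 10 14 2 11
j=5: data[5]=2 ≤ 11 → i=4, swap data[4],data[5] → 1 8 7 10 2 14 11
final swap data[5],data[6] → 1 8 7 10 2 11 14; return 5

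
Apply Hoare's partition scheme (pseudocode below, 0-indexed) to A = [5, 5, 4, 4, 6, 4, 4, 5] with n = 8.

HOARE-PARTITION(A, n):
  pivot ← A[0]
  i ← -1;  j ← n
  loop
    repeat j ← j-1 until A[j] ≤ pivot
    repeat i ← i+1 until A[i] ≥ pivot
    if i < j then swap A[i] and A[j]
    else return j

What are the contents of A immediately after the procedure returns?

pivot=5
j stops at 7 (5), i stops at 0 (5); swap ⇒ [5, 5, 4, 4, 6, 4, 4, 5]
j stops at 6 (4), i stops at 1 (5); swap ⇒ [5, 4, 4, 4, 6, 4, 5, 5]
j stops at 5 (4), i stops at 4 (6); swap ⇒ [5, 4, 4, 4, 4, 6, 5, 5]
j stops at 4, i stops at 5; i≥j ⇒ return 4. A=[5, 4, 4, 4, 4, 6, 5, 5]

[5, 4, 4, 4, 4, 6, 5, 5]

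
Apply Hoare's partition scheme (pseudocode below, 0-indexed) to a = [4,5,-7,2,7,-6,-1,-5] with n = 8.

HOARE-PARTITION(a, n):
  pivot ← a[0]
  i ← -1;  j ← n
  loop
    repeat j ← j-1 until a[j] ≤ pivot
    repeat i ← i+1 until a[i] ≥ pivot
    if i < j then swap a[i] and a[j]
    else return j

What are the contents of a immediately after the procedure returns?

pivot = a[0] = 4; i = -1, j = 8
j→7 (a[7]=-5≤4), i→0 (a[0]=4≥4); i<j, swap → [-5,5,-7,2,7,-6,-1,4]
j→6 (a[6]=-1≤4), i→1 (a[1]=5≥4); i<j, swap → [-5,-1,-7,2,7,-6,5,4]
j→5 (a[5]=-6≤4), i→4 (a[4]=7≥4); i<j, swap → [-5,-1,-7,2,-6,7,5,4]
j→4, i→5; i≥j, return j=4. a = [-5,-1,-7,2,-6,7,5,4]

[-5,-1,-7,2,-6,7,5,4]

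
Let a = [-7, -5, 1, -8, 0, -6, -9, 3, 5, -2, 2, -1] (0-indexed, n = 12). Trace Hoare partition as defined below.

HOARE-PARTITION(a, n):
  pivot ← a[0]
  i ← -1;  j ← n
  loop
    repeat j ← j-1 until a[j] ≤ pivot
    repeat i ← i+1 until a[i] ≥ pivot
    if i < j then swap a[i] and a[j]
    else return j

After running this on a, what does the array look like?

[-9, -8, 1, -5, 0, -6, -7, 3, 5, -2, 2, -1]

pivot=-7
j stops at 6 (-9), i stops at 0 (-7); swap ⇒ [-9, -5, 1, -8, 0, -6, -7, 3, 5, -2, 2, -1]
j stops at 3 (-8), i stops at 1 (-5); swap ⇒ [-9, -8, 1, -5, 0, -6, -7, 3, 5, -2, 2, -1]
j stops at 1, i stops at 2; i≥j ⇒ return 1. a=[-9, -8, 1, -5, 0, -6, -7, 3, 5, -2, 2, -1]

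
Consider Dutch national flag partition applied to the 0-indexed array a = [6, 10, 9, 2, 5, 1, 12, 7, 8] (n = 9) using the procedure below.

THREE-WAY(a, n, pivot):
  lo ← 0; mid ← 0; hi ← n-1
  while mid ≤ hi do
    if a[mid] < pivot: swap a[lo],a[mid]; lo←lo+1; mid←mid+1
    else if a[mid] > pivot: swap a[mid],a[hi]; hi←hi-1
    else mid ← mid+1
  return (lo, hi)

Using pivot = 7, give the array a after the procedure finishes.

[6, 1, 2, 5, 7, 12, 9, 8, 10]

lo=0 mid=0 hi=8
6<7: swap(0,0), lo=1 mid=1 ⇒ [6, 10, 9, 2, 5, 1, 12, 7, 8]
10>7: swap(1,8), hi=7 ⇒ [6, 8, 9, 2, 5, 1, 12, 7, 10]
8>7: swap(1,7), hi=6 ⇒ [6, 7, 9, 2, 5, 1, 12, 8, 10]
7=7: mid=2
9>7: swap(2,6), hi=5 ⇒ [6, 7, 12, 2, 5, 1, 9, 8, 10]
12>7: swap(2,5), hi=4 ⇒ [6, 7, 1, 2, 5, 12, 9, 8, 10]
1<7: swap(1,2), lo=2 mid=3 ⇒ [6, 1, 7, 2, 5, 12, 9, 8, 10]
2<7: swap(2,3), lo=3 mid=4 ⇒ [6, 1, 2, 7, 5, 12, 9, 8, 10]
5<7: swap(3,4), lo=4 mid=5 ⇒ [6, 1, 2, 5, 7, 12, 9, 8, 10]
done. lo=4 hi=4; a=[6, 1, 2, 5, 7, 12, 9, 8, 10]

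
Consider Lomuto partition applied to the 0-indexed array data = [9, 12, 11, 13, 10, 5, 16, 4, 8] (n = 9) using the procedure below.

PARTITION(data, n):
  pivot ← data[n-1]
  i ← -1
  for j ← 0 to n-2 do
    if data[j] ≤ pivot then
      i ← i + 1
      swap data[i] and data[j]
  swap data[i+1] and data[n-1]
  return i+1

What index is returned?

2

pivot=8, i=-1
j=0: 9>8, skip
j=1: 12>8, skip
j=2: 11>8, skip
j=3: 13>8, skip
j=4: 10>8, skip
j=5: 5≤8, i=0, swap(0,5) ⇒ [5, 12, 11, 13, 10, 9, 16, 4, 8]
j=6: 16>8, skip
j=7: 4≤8, i=1, swap(1,7) ⇒ [5, 4, 11, 13, 10, 9, 16, 12, 8]
swap(2,8) ⇒ [5, 4, 8, 13, 10, 9, 16, 12, 11]; return 2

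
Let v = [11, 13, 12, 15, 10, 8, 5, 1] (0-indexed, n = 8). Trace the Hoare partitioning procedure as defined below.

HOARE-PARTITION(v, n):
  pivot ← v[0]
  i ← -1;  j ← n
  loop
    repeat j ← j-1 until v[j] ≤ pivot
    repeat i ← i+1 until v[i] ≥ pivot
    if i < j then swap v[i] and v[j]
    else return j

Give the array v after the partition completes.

pivot=11
j stops at 7 (1), i stops at 0 (11); swap ⇒ [1, 13, 12, 15, 10, 8, 5, 11]
j stops at 6 (5), i stops at 1 (13); swap ⇒ [1, 5, 12, 15, 10, 8, 13, 11]
j stops at 5 (8), i stops at 2 (12); swap ⇒ [1, 5, 8, 15, 10, 12, 13, 11]
j stops at 4 (10), i stops at 3 (15); swap ⇒ [1, 5, 8, 10, 15, 12, 13, 11]
j stops at 3, i stops at 4; i≥j ⇒ return 3. v=[1, 5, 8, 10, 15, 12, 13, 11]

[1, 5, 8, 10, 15, 12, 13, 11]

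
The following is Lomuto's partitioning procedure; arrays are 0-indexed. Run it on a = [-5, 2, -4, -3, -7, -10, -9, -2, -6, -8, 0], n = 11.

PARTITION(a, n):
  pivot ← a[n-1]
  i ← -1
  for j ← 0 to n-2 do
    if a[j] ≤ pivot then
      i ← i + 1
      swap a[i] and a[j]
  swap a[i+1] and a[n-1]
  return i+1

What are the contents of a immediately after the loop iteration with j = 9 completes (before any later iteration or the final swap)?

pivot = a[10] = 0; i = -1
j=0: a[0]=-5 ≤ 0 → i=0, swap a[0],a[0] (no change) → [-5, 2, -4, -3, -7, -10, -9, -2, -6, -8, 0]
j=1: a[1]=2 > 0 → no swap
j=2: a[2]=-4 ≤ 0 → i=1, swap a[1],a[2] → [-5, -4, 2, -3, -7, -10, -9, -2, -6, -8, 0]
j=3: a[3]=-3 ≤ 0 → i=2, swap a[2],a[3] → [-5, -4, -3, 2, -7, -10, -9, -2, -6, -8, 0]
j=4: a[4]=-7 ≤ 0 → i=3, swap a[3],a[4] → [-5, -4, -3, -7, 2, -10, -9, -2, -6, -8, 0]
j=5: a[5]=-10 ≤ 0 → i=4, swap a[4],a[5] → [-5, -4, -3, -7, -10, 2, -9, -2, -6, -8, 0]
j=6: a[6]=-9 ≤ 0 → i=5, swap a[5],a[6] → [-5, -4, -3, -7, -10, -9, 2, -2, -6, -8, 0]
j=7: a[7]=-2 ≤ 0 → i=6, swap a[6],a[7] → [-5, -4, -3, -7, -10, -9, -2, 2, -6, -8, 0]
j=8: a[8]=-6 ≤ 0 → i=7, swap a[7],a[8] → [-5, -4, -3, -7, -10, -9, -2, -6, 2, -8, 0]
j=9: a[9]=-8 ≤ 0 → i=8, swap a[8],a[9] → [-5, -4, -3, -7, -10, -9, -2, -6, -8, 2, 0]
(after j=9) a = [-5, -4, -3, -7, -10, -9, -2, -6, -8, 2, 0]

[-5, -4, -3, -7, -10, -9, -2, -6, -8, 2, 0]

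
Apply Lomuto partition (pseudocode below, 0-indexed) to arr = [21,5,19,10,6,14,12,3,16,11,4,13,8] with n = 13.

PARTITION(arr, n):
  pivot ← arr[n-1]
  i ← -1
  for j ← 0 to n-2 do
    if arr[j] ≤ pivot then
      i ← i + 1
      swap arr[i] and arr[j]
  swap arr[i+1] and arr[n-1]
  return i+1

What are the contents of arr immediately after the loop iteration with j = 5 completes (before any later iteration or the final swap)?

[5,6,19,10,21,14,12,3,16,11,4,13,8]

pivot = arr[12] = 8; i = -1
j=0: arr[0]=21 > 8 → no swap
j=1: arr[1]=5 ≤ 8 → i=0, swap arr[0],arr[1] → [5,21,19,10,6,14,12,3,16,11,4,13,8]
j=2: arr[2]=19 > 8 → no swap
j=3: arr[3]=10 > 8 → no swap
j=4: arr[4]=6 ≤ 8 → i=1, swap arr[1],arr[4] → [5,6,19,10,21,14,12,3,16,11,4,13,8]
j=5: arr[5]=14 > 8 → no swap
(after j=5) arr = [5,6,19,10,21,14,12,3,16,11,4,13,8]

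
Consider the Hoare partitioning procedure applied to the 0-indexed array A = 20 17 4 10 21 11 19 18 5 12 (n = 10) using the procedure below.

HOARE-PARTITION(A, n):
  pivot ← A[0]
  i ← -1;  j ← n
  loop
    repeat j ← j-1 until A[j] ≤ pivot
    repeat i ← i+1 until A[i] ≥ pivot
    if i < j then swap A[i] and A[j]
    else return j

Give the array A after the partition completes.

pivot = A[0] = 20; i = -1, j = 10
j→9 (A[9]=12≤20), i→0 (A[0]=20≥20); i<j, swap → 12 17 4 10 21 11 19 18 5 20
j→8 (A[8]=5≤20), i→4 (A[4]=21≥20); i<j, swap → 12 17 4 10 5 11 19 18 21 20
j→7, i→8; i≥j, return j=7. A = 12 17 4 10 5 11 19 18 21 20

12 17 4 10 5 11 19 18 21 20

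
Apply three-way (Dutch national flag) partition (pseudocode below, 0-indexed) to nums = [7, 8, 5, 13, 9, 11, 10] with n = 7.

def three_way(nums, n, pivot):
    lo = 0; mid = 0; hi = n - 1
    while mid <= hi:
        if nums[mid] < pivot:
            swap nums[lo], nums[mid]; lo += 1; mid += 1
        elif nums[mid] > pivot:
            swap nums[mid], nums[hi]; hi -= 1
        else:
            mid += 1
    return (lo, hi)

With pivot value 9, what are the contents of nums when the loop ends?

[7, 8, 5, 9, 11, 10, 13]

lo=0 mid=0 hi=6
7<9: swap(0,0), lo=1 mid=1 ⇒ [7, 8, 5, 13, 9, 11, 10]
8<9: swap(1,1), lo=2 mid=2 ⇒ [7, 8, 5, 13, 9, 11, 10]
5<9: swap(2,2), lo=3 mid=3 ⇒ [7, 8, 5, 13, 9, 11, 10]
13>9: swap(3,6), hi=5 ⇒ [7, 8, 5, 10, 9, 11, 13]
10>9: swap(3,5), hi=4 ⇒ [7, 8, 5, 11, 9, 10, 13]
11>9: swap(3,4), hi=3 ⇒ [7, 8, 5, 9, 11, 10, 13]
9=9: mid=4
done. lo=3 hi=3; nums=[7, 8, 5, 9, 11, 10, 13]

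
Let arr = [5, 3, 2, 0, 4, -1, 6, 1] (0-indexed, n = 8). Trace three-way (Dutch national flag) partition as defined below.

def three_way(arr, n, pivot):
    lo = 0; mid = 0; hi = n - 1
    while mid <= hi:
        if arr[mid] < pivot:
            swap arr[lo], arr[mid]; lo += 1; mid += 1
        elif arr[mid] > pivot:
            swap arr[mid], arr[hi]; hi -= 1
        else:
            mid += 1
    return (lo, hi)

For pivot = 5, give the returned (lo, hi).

pivot = 5; lo=0, mid=0, hi=7
arr[mid]=5=5: mid=1
arr[mid]=3<5: swap arr[0],arr[1]; lo=1,mid=2 → [3, 5, 2, 0, 4, -1, 6, 1]
arr[mid]=2<5: swap arr[1],arr[2]; lo=2,mid=3 → [3, 2, 5, 0, 4, -1, 6, 1]
arr[mid]=0<5: swap arr[2],arr[3]; lo=3,mid=4 → [3, 2, 0, 5, 4, -1, 6, 1]
arr[mid]=4<5: swap arr[3],arr[4]; lo=4,mid=5 → [3, 2, 0, 4, 5, -1, 6, 1]
arr[mid]=-1<5: swap arr[4],arr[5]; lo=5,mid=6 → [3, 2, 0, 4, -1, 5, 6, 1]
arr[mid]=6>5: swap arr[6],arr[7]; hi=6 → [3, 2, 0, 4, -1, 5, 1, 6]
arr[mid]=1<5: swap arr[5],arr[6]; lo=6,mid=7 → [3, 2, 0, 4, -1, 1, 5, 6]
end: lo=6, hi=6; arr = [3, 2, 0, 4, -1, 1, 5, 6]

(6, 6)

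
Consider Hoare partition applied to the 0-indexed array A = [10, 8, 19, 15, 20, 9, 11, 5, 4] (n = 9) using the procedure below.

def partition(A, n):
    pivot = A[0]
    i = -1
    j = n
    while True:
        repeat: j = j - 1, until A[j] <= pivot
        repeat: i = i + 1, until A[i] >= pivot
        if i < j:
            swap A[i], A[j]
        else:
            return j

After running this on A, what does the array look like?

pivot = A[0] = 10; i = -1, j = 9
j→8 (A[8]=4≤10), i→0 (A[0]=10≥10); i<j, swap → [4, 8, 19, 15, 20, 9, 11, 5, 10]
j→7 (A[7]=5≤10), i→2 (A[2]=19≥10); i<j, swap → [4, 8, 5, 15, 20, 9, 11, 19, 10]
j→5 (A[5]=9≤10), i→3 (A[3]=15≥10); i<j, swap → [4, 8, 5, 9, 20, 15, 11, 19, 10]
j→3, i→4; i≥j, return j=3. A = [4, 8, 5, 9, 20, 15, 11, 19, 10]

[4, 8, 5, 9, 20, 15, 11, 19, 10]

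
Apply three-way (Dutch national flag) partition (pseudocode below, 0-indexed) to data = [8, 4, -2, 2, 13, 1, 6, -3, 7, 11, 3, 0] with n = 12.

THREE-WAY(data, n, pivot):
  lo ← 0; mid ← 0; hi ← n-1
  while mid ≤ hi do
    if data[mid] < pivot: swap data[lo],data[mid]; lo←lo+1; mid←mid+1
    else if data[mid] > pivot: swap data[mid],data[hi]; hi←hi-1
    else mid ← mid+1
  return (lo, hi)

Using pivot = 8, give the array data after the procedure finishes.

[4, -2, 2, 0, 1, 6, -3, 7, 3, 8, 11, 13]

pivot = 8; lo=0, mid=0, hi=11
data[mid]=8=8: mid=1
data[mid]=4<8: swap data[0],data[1]; lo=1,mid=2 → [4, 8, -2, 2, 13, 1, 6, -3, 7, 11, 3, 0]
data[mid]=-2<8: swap data[1],data[2]; lo=2,mid=3 → [4, -2, 8, 2, 13, 1, 6, -3, 7, 11, 3, 0]
data[mid]=2<8: swap data[2],data[3]; lo=3,mid=4 → [4, -2, 2, 8, 13, 1, 6, -3, 7, 11, 3, 0]
data[mid]=13>8: swap data[4],data[11]; hi=10 → [4, -2, 2, 8, 0, 1, 6, -3, 7, 11, 3, 13]
data[mid]=0<8: swap data[3],data[4]; lo=4,mid=5 → [4, -2, 2, 0, 8, 1, 6, -3, 7, 11, 3, 13]
data[mid]=1<8: swap data[4],data[5]; lo=5,mid=6 → [4, -2, 2, 0, 1, 8, 6, -3, 7, 11, 3, 13]
data[mid]=6<8: swap data[5],data[6]; lo=6,mid=7 → [4, -2, 2, 0, 1, 6, 8, -3, 7, 11, 3, 13]
data[mid]=-3<8: swap data[6],data[7]; lo=7,mid=8 → [4, -2, 2, 0, 1, 6, -3, 8, 7, 11, 3, 13]
data[mid]=7<8: swap data[7],data[8]; lo=8,mid=9 → [4, -2, 2, 0, 1, 6, -3, 7, 8, 11, 3, 13]
data[mid]=11>8: swap data[9],data[10]; hi=9 → [4, -2, 2, 0, 1, 6, -3, 7, 8, 3, 11, 13]
data[mid]=3<8: swap data[8],data[9]; lo=9,mid=10 → [4, -2, 2, 0, 1, 6, -3, 7, 3, 8, 11, 13]
end: lo=9, hi=9; data = [4, -2, 2, 0, 1, 6, -3, 7, 3, 8, 11, 13]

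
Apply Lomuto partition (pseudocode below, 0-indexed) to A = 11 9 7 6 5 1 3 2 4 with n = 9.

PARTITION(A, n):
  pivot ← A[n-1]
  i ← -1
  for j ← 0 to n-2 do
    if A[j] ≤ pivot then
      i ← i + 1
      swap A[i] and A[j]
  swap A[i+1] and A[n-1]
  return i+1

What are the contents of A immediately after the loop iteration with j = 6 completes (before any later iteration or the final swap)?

pivot=4, i=-1
j=0: 11>4, skip
j=1: 9>4, skip
j=2: 7>4, skip
j=3: 6>4, skip
j=4: 5>4, skip
j=5: 1≤4, i=0, swap(0,5) ⇒ 1 9 7 6 5 11 3 2 4
j=6: 3≤4, i=1, swap(1,6) ⇒ 1 3 7 6 5 11 9 2 4
(after j=6) A = 1 3 7 6 5 11 9 2 4

1 3 7 6 5 11 9 2 4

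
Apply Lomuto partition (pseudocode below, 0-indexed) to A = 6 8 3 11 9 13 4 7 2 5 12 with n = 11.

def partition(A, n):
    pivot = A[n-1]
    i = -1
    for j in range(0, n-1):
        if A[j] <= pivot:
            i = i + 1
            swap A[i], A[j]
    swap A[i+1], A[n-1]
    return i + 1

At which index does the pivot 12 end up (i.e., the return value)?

pivot = A[10] = 12; i = -1
j=0: A[0]=6 ≤ 12 → i=0, swap A[0],A[0] (no change) → 6 8 3 11 9 13 4 7 2 5 12
j=1: A[1]=8 ≤ 12 → i=1, swap A[1],A[1] (no change) → 6 8 3 11 9 13 4 7 2 5 12
j=2: A[2]=3 ≤ 12 → i=2, swap A[2],A[2] (no change) → 6 8 3 11 9 13 4 7 2 5 12
j=3: A[3]=11 ≤ 12 → i=3, swap A[3],A[3] (no change) → 6 8 3 11 9 13 4 7 2 5 12
j=4: A[4]=9 ≤ 12 → i=4, swap A[4],A[4] (no change) → 6 8 3 11 9 13 4 7 2 5 12
j=5: A[5]=13 > 12 → no swap
j=6: A[6]=4 ≤ 12 → i=5, swap A[5],A[6] → 6 8 3 11 9 4 13 7 2 5 12
j=7: A[7]=7 ≤ 12 → i=6, swap A[6],A[7] → 6 8 3 11 9 4 7 13 2 5 12
j=8: A[8]=2 ≤ 12 → i=7, swap A[7],A[8] → 6 8 3 11 9 4 7 2 13 5 12
j=9: A[9]=5 ≤ 12 → i=8, swap A[8],A[9] → 6 8 3 11 9 4 7 2 5 13 12
final swap A[9],A[10] → 6 8 3 11 9 4 7 2 5 12 13; return 9

9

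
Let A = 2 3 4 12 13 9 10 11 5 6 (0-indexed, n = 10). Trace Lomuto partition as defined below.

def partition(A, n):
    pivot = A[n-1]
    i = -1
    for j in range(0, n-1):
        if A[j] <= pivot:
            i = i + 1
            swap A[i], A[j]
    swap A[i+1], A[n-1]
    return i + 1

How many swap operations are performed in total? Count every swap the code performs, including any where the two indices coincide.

pivot = A[9] = 6; i = -1
j=0: A[0]=2 ≤ 6 → i=0, swap A[0],A[0] (no change) → 2 3 4 12 13 9 10 11 5 6
j=1: A[1]=3 ≤ 6 → i=1, swap A[1],A[1] (no change) → 2 3 4 12 13 9 10 11 5 6
j=2: A[2]=4 ≤ 6 → i=2, swap A[2],A[2] (no change) → 2 3 4 12 13 9 10 11 5 6
j=3: A[3]=12 > 6 → no swap
j=4: A[4]=13 > 6 → no swap
j=5: A[5]=9 > 6 → no swap
j=6: A[6]=10 > 6 → no swap
j=7: A[7]=11 > 6 → no swap
j=8: A[8]=5 ≤ 6 → i=3, swap A[3],A[8] → 2 3 4 5 13 9 10 11 12 6
final swap A[4],A[9] → 2 3 4 5 6 9 10 11 12 13; return 4

5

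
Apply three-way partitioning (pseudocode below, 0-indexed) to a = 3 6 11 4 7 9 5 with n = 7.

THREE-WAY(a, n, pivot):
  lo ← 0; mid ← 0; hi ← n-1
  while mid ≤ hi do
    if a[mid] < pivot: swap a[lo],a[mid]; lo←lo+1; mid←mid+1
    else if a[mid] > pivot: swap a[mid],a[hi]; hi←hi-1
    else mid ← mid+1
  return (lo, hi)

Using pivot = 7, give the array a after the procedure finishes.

lo=0 mid=0 hi=6
3<7: swap(0,0), lo=1 mid=1 ⇒ 3 6 11 4 7 9 5
6<7: swap(1,1), lo=2 mid=2 ⇒ 3 6 11 4 7 9 5
11>7: swap(2,6), hi=5 ⇒ 3 6 5 4 7 9 11
5<7: swap(2,2), lo=3 mid=3 ⇒ 3 6 5 4 7 9 11
4<7: swap(3,3), lo=4 mid=4 ⇒ 3 6 5 4 7 9 11
7=7: mid=5
9>7: swap(5,5), hi=4 ⇒ 3 6 5 4 7 9 11
done. lo=4 hi=4; a=3 6 5 4 7 9 11

3 6 5 4 7 9 11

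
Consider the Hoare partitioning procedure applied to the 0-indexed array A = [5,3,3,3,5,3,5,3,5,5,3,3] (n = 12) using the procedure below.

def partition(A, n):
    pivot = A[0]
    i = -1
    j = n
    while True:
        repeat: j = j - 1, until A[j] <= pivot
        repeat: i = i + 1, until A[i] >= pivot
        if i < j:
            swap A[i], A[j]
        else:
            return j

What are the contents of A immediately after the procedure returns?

pivot=5
j stops at 11 (3), i stops at 0 (5); swap ⇒ [3,3,3,3,5,3,5,3,5,5,3,5]
j stops at 10 (3), i stops at 4 (5); swap ⇒ [3,3,3,3,3,3,5,3,5,5,5,5]
j stops at 9 (5), i stops at 6 (5); swap ⇒ [3,3,3,3,3,3,5,3,5,5,5,5]
j stops at 8, i stops at 8; i≥j ⇒ return 8. A=[3,3,3,3,3,3,5,3,5,5,5,5]

[3,3,3,3,3,3,5,3,5,5,5,5]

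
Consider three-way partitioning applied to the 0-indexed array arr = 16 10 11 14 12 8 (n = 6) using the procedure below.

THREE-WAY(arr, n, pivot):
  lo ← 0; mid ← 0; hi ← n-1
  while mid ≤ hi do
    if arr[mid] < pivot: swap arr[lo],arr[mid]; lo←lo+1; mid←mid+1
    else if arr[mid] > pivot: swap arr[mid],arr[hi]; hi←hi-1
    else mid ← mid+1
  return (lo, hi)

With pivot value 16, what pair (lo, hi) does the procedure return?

pivot = 16; lo=0, mid=0, hi=5
arr[mid]=16=16: mid=1
arr[mid]=10<16: swap arr[0],arr[1]; lo=1,mid=2 → 10 16 11 14 12 8
arr[mid]=11<16: swap arr[1],arr[2]; lo=2,mid=3 → 10 11 16 14 12 8
arr[mid]=14<16: swap arr[2],arr[3]; lo=3,mid=4 → 10 11 14 16 12 8
arr[mid]=12<16: swap arr[3],arr[4]; lo=4,mid=5 → 10 11 14 12 16 8
arr[mid]=8<16: swap arr[4],arr[5]; lo=5,mid=6 → 10 11 14 12 8 16
end: lo=5, hi=5; arr = 10 11 14 12 8 16

(5, 5)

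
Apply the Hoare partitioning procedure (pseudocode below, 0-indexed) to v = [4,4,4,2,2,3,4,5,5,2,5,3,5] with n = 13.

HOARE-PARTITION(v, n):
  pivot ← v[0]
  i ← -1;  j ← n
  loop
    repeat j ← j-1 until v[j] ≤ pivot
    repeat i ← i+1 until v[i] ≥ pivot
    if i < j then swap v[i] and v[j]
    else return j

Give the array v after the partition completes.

pivot = v[0] = 4; i = -1, j = 13
j→11 (v[11]=3≤4), i→0 (v[0]=4≥4); i<j, swap → [3,4,4,2,2,3,4,5,5,2,5,4,5]
j→9 (v[9]=2≤4), i→1 (v[1]=4≥4); i<j, swap → [3,2,4,2,2,3,4,5,5,4,5,4,5]
j→6 (v[6]=4≤4), i→2 (v[2]=4≥4); i<j, swap → [3,2,4,2,2,3,4,5,5,4,5,4,5]
j→5, i→6; i≥j, return j=5. v = [3,2,4,2,2,3,4,5,5,4,5,4,5]

[3,2,4,2,2,3,4,5,5,4,5,4,5]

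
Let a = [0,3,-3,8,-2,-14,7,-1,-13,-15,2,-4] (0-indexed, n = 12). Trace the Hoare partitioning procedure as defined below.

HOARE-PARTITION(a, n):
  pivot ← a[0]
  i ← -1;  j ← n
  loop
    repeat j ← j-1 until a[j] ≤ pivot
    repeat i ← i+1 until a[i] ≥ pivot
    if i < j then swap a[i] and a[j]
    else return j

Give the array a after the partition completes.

pivot = a[0] = 0; i = -1, j = 12
j→11 (a[11]=-4≤0), i→0 (a[0]=0≥0); i<j, swap → [-4,3,-3,8,-2,-14,7,-1,-13,-15,2,0]
j→9 (a[9]=-15≤0), i→1 (a[1]=3≥0); i<j, swap → [-4,-15,-3,8,-2,-14,7,-1,-13,3,2,0]
j→8 (a[8]=-13≤0), i→3 (a[3]=8≥0); i<j, swap → [-4,-15,-3,-13,-2,-14,7,-1,8,3,2,0]
j→7 (a[7]=-1≤0), i→6 (a[6]=7≥0); i<j, swap → [-4,-15,-3,-13,-2,-14,-1,7,8,3,2,0]
j→6, i→7; i≥j, return j=6. a = [-4,-15,-3,-13,-2,-14,-1,7,8,3,2,0]

[-4,-15,-3,-13,-2,-14,-1,7,8,3,2,0]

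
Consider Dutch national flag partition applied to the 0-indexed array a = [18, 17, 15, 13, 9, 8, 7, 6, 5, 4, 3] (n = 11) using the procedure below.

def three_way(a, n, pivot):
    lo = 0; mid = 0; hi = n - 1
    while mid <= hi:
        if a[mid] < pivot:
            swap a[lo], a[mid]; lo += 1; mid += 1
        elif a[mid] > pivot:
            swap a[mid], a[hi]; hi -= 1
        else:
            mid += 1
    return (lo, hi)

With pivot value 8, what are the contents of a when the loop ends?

lo=0 mid=0 hi=10
18>8: swap(0,10), hi=9 ⇒ [3, 17, 15, 13, 9, 8, 7, 6, 5, 4, 18]
3<8: swap(0,0), lo=1 mid=1 ⇒ [3, 17, 15, 13, 9, 8, 7, 6, 5, 4, 18]
17>8: swap(1,9), hi=8 ⇒ [3, 4, 15, 13, 9, 8, 7, 6, 5, 17, 18]
4<8: swap(1,1), lo=2 mid=2 ⇒ [3, 4, 15, 13, 9, 8, 7, 6, 5, 17, 18]
15>8: swap(2,8), hi=7 ⇒ [3, 4, 5, 13, 9, 8, 7, 6, 15, 17, 18]
5<8: swap(2,2), lo=3 mid=3 ⇒ [3, 4, 5, 13, 9, 8, 7, 6, 15, 17, 18]
13>8: swap(3,7), hi=6 ⇒ [3, 4, 5, 6, 9, 8, 7, 13, 15, 17, 18]
6<8: swap(3,3), lo=4 mid=4 ⇒ [3, 4, 5, 6, 9, 8, 7, 13, 15, 17, 18]
9>8: swap(4,6), hi=5 ⇒ [3, 4, 5, 6, 7, 8, 9, 13, 15, 17, 18]
7<8: swap(4,4), lo=5 mid=5 ⇒ [3, 4, 5, 6, 7, 8, 9, 13, 15, 17, 18]
8=8: mid=6
done. lo=5 hi=5; a=[3, 4, 5, 6, 7, 8, 9, 13, 15, 17, 18]

[3, 4, 5, 6, 7, 8, 9, 13, 15, 17, 18]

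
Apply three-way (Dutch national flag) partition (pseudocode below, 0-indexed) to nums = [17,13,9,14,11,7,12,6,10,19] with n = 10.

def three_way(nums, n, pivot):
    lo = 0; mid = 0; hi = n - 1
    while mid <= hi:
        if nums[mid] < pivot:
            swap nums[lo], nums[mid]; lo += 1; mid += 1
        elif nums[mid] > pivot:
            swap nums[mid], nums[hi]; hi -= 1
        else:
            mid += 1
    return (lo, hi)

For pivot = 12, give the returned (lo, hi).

pivot = 12; lo=0, mid=0, hi=9
nums[mid]=17>12: swap nums[0],nums[9]; hi=8 → [19,13,9,14,11,7,12,6,10,17]
nums[mid]=19>12: swap nums[0],nums[8]; hi=7 → [10,13,9,14,11,7,12,6,19,17]
nums[mid]=10<12: swap nums[0],nums[0]; lo=1,mid=1 → [10,13,9,14,11,7,12,6,19,17]
nums[mid]=13>12: swap nums[1],nums[7]; hi=6 → [10,6,9,14,11,7,12,13,19,17]
nums[mid]=6<12: swap nums[1],nums[1]; lo=2,mid=2 → [10,6,9,14,11,7,12,13,19,17]
nums[mid]=9<12: swap nums[2],nums[2]; lo=3,mid=3 → [10,6,9,14,11,7,12,13,19,17]
nums[mid]=14>12: swap nums[3],nums[6]; hi=5 → [10,6,9,12,11,7,14,13,19,17]
nums[mid]=12=12: mid=4
nums[mid]=11<12: swap nums[3],nums[4]; lo=4,mid=5 → [10,6,9,11,12,7,14,13,19,17]
nums[mid]=7<12: swap nums[4],nums[5]; lo=5,mid=6 → [10,6,9,11,7,12,14,13,19,17]
end: lo=5, hi=5; nums = [10,6,9,11,7,12,14,13,19,17]

(5, 5)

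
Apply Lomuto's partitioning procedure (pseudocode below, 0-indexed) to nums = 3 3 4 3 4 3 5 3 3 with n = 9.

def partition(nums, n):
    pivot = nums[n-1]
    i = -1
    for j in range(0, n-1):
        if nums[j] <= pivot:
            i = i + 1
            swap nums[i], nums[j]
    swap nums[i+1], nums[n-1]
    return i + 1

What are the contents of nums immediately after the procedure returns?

pivot=3, i=-1
j=0: 3≤3, i=0, swap(0,0) ⇒ 3 3 4 3 4 3 5 3 3
j=1: 3≤3, i=1, swap(1,1) ⇒ 3 3 4 3 4 3 5 3 3
j=2: 4>3, skip
j=3: 3≤3, i=2, swap(2,3) ⇒ 3 3 3 4 4 3 5 3 3
j=4: 4>3, skip
j=5: 3≤3, i=3, swap(3,5) ⇒ 3 3 3 3 4 4 5 3 3
j=6: 5>3, skip
j=7: 3≤3, i=4, swap(4,7) ⇒ 3 3 3 3 3 4 5 4 3
swap(5,8) ⇒ 3 3 3 3 3 3 5 4 4; return 5

3 3 3 3 3 3 5 4 4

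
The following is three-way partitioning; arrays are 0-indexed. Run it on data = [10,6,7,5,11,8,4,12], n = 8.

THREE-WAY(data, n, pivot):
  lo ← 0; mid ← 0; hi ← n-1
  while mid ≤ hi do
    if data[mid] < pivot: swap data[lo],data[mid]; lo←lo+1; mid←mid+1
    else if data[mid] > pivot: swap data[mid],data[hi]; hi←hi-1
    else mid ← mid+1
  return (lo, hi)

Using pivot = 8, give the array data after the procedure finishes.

[4,6,7,5,8,11,12,10]

lo=0 mid=0 hi=7
10>8: swap(0,7), hi=6 ⇒ [12,6,7,5,11,8,4,10]
12>8: swap(0,6), hi=5 ⇒ [4,6,7,5,11,8,12,10]
4<8: swap(0,0), lo=1 mid=1 ⇒ [4,6,7,5,11,8,12,10]
6<8: swap(1,1), lo=2 mid=2 ⇒ [4,6,7,5,11,8,12,10]
7<8: swap(2,2), lo=3 mid=3 ⇒ [4,6,7,5,11,8,12,10]
5<8: swap(3,3), lo=4 mid=4 ⇒ [4,6,7,5,11,8,12,10]
11>8: swap(4,5), hi=4 ⇒ [4,6,7,5,8,11,12,10]
8=8: mid=5
done. lo=4 hi=4; data=[4,6,7,5,8,11,12,10]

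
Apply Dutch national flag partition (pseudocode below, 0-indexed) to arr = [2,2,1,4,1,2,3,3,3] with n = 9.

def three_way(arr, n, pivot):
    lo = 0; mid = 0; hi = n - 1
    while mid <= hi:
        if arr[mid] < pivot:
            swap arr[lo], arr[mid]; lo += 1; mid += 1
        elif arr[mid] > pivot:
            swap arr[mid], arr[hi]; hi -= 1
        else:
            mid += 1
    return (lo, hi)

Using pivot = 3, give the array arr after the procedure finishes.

pivot = 3; lo=0, mid=0, hi=8
arr[mid]=2<3: swap arr[0],arr[0]; lo=1,mid=1 → [2,2,1,4,1,2,3,3,3]
arr[mid]=2<3: swap arr[1],arr[1]; lo=2,mid=2 → [2,2,1,4,1,2,3,3,3]
arr[mid]=1<3: swap arr[2],arr[2]; lo=3,mid=3 → [2,2,1,4,1,2,3,3,3]
arr[mid]=4>3: swap arr[3],arr[8]; hi=7 → [2,2,1,3,1,2,3,3,4]
arr[mid]=3=3: mid=4
arr[mid]=1<3: swap arr[3],arr[4]; lo=4,mid=5 → [2,2,1,1,3,2,3,3,4]
arr[mid]=2<3: swap arr[4],arr[5]; lo=5,mid=6 → [2,2,1,1,2,3,3,3,4]
arr[mid]=3=3: mid=7
arr[mid]=3=3: mid=8
end: lo=5, hi=7; arr = [2,2,1,1,2,3,3,3,4]

[2,2,1,1,2,3,3,3,4]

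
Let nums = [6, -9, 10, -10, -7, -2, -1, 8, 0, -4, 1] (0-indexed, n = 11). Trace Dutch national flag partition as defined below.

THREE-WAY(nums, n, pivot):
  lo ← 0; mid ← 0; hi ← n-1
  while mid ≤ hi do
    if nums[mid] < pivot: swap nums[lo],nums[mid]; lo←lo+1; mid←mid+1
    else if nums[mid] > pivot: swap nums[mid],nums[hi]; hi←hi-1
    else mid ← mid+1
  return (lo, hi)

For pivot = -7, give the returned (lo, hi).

(2, 2)

lo=0 mid=0 hi=10
6>-7: swap(0,10), hi=9 ⇒ [1, -9, 10, -10, -7, -2, -1, 8, 0, -4, 6]
1>-7: swap(0,9), hi=8 ⇒ [-4, -9, 10, -10, -7, -2, -1, 8, 0, 1, 6]
-4>-7: swap(0,8), hi=7 ⇒ [0, -9, 10, -10, -7, -2, -1, 8, -4, 1, 6]
0>-7: swap(0,7), hi=6 ⇒ [8, -9, 10, -10, -7, -2, -1, 0, -4, 1, 6]
8>-7: swap(0,6), hi=5 ⇒ [-1, -9, 10, -10, -7, -2, 8, 0, -4, 1, 6]
-1>-7: swap(0,5), hi=4 ⇒ [-2, -9, 10, -10, -7, -1, 8, 0, -4, 1, 6]
-2>-7: swap(0,4), hi=3 ⇒ [-7, -9, 10, -10, -2, -1, 8, 0, -4, 1, 6]
-7=-7: mid=1
-9<-7: swap(0,1), lo=1 mid=2 ⇒ [-9, -7, 10, -10, -2, -1, 8, 0, -4, 1, 6]
10>-7: swap(2,3), hi=2 ⇒ [-9, -7, -10, 10, -2, -1, 8, 0, -4, 1, 6]
-10<-7: swap(1,2), lo=2 mid=3 ⇒ [-9, -10, -7, 10, -2, -1, 8, 0, -4, 1, 6]
done. lo=2 hi=2; nums=[-9, -10, -7, 10, -2, -1, 8, 0, -4, 1, 6]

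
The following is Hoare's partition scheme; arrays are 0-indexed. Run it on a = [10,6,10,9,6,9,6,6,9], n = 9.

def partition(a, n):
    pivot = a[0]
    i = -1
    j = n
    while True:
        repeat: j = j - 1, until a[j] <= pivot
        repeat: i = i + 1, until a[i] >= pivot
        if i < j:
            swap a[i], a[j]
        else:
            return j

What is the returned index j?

6

pivot=10
j stops at 8 (9), i stops at 0 (10); swap ⇒ [9,6,10,9,6,9,6,6,10]
j stops at 7 (6), i stops at 2 (10); swap ⇒ [9,6,6,9,6,9,6,10,10]
j stops at 6, i stops at 7; i≥j ⇒ return 6. a=[9,6,6,9,6,9,6,10,10]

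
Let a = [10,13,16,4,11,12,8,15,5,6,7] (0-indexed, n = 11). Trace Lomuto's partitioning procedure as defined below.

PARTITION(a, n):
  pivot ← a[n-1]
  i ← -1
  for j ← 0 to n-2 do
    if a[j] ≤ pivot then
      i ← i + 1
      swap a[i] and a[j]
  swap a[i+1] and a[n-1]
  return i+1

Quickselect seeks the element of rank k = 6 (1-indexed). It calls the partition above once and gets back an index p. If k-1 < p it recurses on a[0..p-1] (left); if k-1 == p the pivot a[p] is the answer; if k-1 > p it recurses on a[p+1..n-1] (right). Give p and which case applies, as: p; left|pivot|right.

3; right

pivot = a[10] = 7; i = -1
j=0: a[0]=10 > 7 → no swap
j=1: a[1]=13 > 7 → no swap
j=2: a[2]=16 > 7 → no swap
j=3: a[3]=4 ≤ 7 → i=0, swap a[0],a[3] → [4,13,16,10,11,12,8,15,5,6,7]
j=4: a[4]=11 > 7 → no swap
j=5: a[5]=12 > 7 → no swap
j=6: a[6]=8 > 7 → no swap
j=7: a[7]=15 > 7 → no swap
j=8: a[8]=5 ≤ 7 → i=1, swap a[1],a[8] → [4,5,16,10,11,12,8,15,13,6,7]
j=9: a[9]=6 ≤ 7 → i=2, swap a[2],a[9] → [4,5,6,10,11,12,8,15,13,16,7]
final swap a[3],a[10] → [4,5,6,7,11,12,8,15,13,16,10]; return 3
p = 3; k-1 = 5 > 3 ⇒ right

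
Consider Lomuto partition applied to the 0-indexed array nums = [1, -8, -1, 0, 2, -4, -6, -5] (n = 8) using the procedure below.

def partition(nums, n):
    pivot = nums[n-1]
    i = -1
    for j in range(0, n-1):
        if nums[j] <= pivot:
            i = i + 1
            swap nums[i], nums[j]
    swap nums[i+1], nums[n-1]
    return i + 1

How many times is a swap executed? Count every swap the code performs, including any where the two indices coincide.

3

pivot = nums[7] = -5; i = -1
j=0: nums[0]=1 > -5 → no swap
j=1: nums[1]=-8 ≤ -5 → i=0, swap nums[0],nums[1] → [-8, 1, -1, 0, 2, -4, -6, -5]
j=2: nums[2]=-1 > -5 → no swap
j=3: nums[3]=0 > -5 → no swap
j=4: nums[4]=2 > -5 → no swap
j=5: nums[5]=-4 > -5 → no swap
j=6: nums[6]=-6 ≤ -5 → i=1, swap nums[1],nums[6] → [-8, -6, -1, 0, 2, -4, 1, -5]
final swap nums[2],nums[7] → [-8, -6, -5, 0, 2, -4, 1, -1]; return 2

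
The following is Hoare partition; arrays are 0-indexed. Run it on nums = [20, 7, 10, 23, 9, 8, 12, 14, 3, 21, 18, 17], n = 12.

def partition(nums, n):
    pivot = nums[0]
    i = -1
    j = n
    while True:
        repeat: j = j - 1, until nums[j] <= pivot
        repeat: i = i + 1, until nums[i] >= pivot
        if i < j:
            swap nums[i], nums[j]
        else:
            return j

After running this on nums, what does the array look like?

[17, 7, 10, 18, 9, 8, 12, 14, 3, 21, 23, 20]

pivot = nums[0] = 20; i = -1, j = 12
j→11 (nums[11]=17≤20), i→0 (nums[0]=20≥20); i<j, swap → [17, 7, 10, 23, 9, 8, 12, 14, 3, 21, 18, 20]
j→10 (nums[10]=18≤20), i→3 (nums[3]=23≥20); i<j, swap → [17, 7, 10, 18, 9, 8, 12, 14, 3, 21, 23, 20]
j→8, i→9; i≥j, return j=8. nums = [17, 7, 10, 18, 9, 8, 12, 14, 3, 21, 23, 20]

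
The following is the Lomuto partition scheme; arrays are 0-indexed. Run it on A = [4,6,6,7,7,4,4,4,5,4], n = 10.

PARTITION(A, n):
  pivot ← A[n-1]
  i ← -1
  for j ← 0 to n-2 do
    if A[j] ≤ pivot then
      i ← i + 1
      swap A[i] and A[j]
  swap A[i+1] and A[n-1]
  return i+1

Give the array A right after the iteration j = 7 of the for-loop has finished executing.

pivot = A[9] = 4; i = -1
j=0: A[0]=4 ≤ 4 → i=0, swap A[0],A[0] (no change) → [4,6,6,7,7,4,4,4,5,4]
j=1: A[1]=6 > 4 → no swap
j=2: A[2]=6 > 4 → no swap
j=3: A[3]=7 > 4 → no swap
j=4: A[4]=7 > 4 → no swap
j=5: A[5]=4 ≤ 4 → i=1, swap A[1],A[5] → [4,4,6,7,7,6,4,4,5,4]
j=6: A[6]=4 ≤ 4 → i=2, swap A[2],A[6] → [4,4,4,7,7,6,6,4,5,4]
j=7: A[7]=4 ≤ 4 → i=3, swap A[3],A[7] → [4,4,4,4,7,6,6,7,5,4]
(after j=7) A = [4,4,4,4,7,6,6,7,5,4]

[4,4,4,4,7,6,6,7,5,4]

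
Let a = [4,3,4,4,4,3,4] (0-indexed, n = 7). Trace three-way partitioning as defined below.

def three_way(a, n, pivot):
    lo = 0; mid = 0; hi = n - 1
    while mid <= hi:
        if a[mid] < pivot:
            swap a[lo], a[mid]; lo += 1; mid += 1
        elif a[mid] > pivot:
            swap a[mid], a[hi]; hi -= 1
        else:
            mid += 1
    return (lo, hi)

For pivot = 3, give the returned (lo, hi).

pivot = 3; lo=0, mid=0, hi=6
a[mid]=4>3: swap a[0],a[6]; hi=5 → [4,3,4,4,4,3,4]
a[mid]=4>3: swap a[0],a[5]; hi=4 → [3,3,4,4,4,4,4]
a[mid]=3=3: mid=1
a[mid]=3=3: mid=2
a[mid]=4>3: swap a[2],a[4]; hi=3 → [3,3,4,4,4,4,4]
a[mid]=4>3: swap a[2],a[3]; hi=2 → [3,3,4,4,4,4,4]
a[mid]=4>3: swap a[2],a[2]; hi=1 → [3,3,4,4,4,4,4]
end: lo=0, hi=1; a = [3,3,4,4,4,4,4]

(0, 1)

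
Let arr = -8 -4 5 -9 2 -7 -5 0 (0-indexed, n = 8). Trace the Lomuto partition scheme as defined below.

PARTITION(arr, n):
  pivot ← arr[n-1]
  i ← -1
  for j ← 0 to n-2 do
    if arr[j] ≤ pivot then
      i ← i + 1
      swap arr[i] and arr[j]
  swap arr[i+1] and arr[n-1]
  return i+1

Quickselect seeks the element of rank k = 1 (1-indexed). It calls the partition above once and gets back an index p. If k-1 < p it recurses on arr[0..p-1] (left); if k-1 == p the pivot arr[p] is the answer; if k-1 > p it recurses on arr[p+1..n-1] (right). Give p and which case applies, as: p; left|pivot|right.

pivot = arr[7] = 0; i = -1
j=0: arr[0]=-8 ≤ 0 → i=0, swap arr[0],arr[0] (no change) → -8 -4 5 -9 2 -7 -5 0
j=1: arr[1]=-4 ≤ 0 → i=1, swap arr[1],arr[1] (no change) → -8 -4 5 -9 2 -7 -5 0
j=2: arr[2]=5 > 0 → no swap
j=3: arr[3]=-9 ≤ 0 → i=2, swap arr[2],arr[3] → -8 -4 -9 5 2 -7 -5 0
j=4: arr[4]=2 > 0 → no swap
j=5: arr[5]=-7 ≤ 0 → i=3, swap arr[3],arr[5] → -8 -4 -9 -7 2 5 -5 0
j=6: arr[6]=-5 ≤ 0 → i=4, swap arr[4],arr[6] → -8 -4 -9 -7 -5 5 2 0
final swap arr[5],arr[7] → -8 -4 -9 -7 -5 0 2 5; return 5
p = 5; k-1 = 0 < 5 ⇒ left

5; left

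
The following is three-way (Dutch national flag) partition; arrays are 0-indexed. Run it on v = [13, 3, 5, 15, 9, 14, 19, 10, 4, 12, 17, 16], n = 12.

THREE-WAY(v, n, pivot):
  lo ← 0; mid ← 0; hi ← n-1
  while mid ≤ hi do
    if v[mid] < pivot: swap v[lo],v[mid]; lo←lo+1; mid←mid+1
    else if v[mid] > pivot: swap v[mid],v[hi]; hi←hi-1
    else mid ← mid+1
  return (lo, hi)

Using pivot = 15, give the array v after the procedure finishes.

lo=0 mid=0 hi=11
13<15: swap(0,0), lo=1 mid=1 ⇒ [13, 3, 5, 15, 9, 14, 19, 10, 4, 12, 17, 16]
3<15: swap(1,1), lo=2 mid=2 ⇒ [13, 3, 5, 15, 9, 14, 19, 10, 4, 12, 17, 16]
5<15: swap(2,2), lo=3 mid=3 ⇒ [13, 3, 5, 15, 9, 14, 19, 10, 4, 12, 17, 16]
15=15: mid=4
9<15: swap(3,4), lo=4 mid=5 ⇒ [13, 3, 5, 9, 15, 14, 19, 10, 4, 12, 17, 16]
14<15: swap(4,5), lo=5 mid=6 ⇒ [13, 3, 5, 9, 14, 15, 19, 10, 4, 12, 17, 16]
19>15: swap(6,11), hi=10 ⇒ [13, 3, 5, 9, 14, 15, 16, 10, 4, 12, 17, 19]
16>15: swap(6,10), hi=9 ⇒ [13, 3, 5, 9, 14, 15, 17, 10, 4, 12, 16, 19]
17>15: swap(6,9), hi=8 ⇒ [13, 3, 5, 9, 14, 15, 12, 10, 4, 17, 16, 19]
12<15: swap(5,6), lo=6 mid=7 ⇒ [13, 3, 5, 9, 14, 12, 15, 10, 4, 17, 16, 19]
10<15: swap(6,7), lo=7 mid=8 ⇒ [13, 3, 5, 9, 14, 12, 10, 15, 4, 17, 16, 19]
4<15: swap(7,8), lo=8 mid=9 ⇒ [13, 3, 5, 9, 14, 12, 10, 4, 15, 17, 16, 19]
done. lo=8 hi=8; v=[13, 3, 5, 9, 14, 12, 10, 4, 15, 17, 16, 19]

[13, 3, 5, 9, 14, 12, 10, 4, 15, 17, 16, 19]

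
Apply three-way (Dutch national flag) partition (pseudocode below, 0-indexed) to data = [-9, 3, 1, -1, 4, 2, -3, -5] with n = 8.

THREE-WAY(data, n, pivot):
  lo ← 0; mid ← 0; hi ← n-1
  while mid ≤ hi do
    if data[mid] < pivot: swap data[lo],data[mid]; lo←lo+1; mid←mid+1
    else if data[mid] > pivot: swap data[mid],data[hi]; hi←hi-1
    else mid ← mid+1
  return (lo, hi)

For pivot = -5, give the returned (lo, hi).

pivot = -5; lo=0, mid=0, hi=7
data[mid]=-9<-5: swap data[0],data[0]; lo=1,mid=1 → [-9, 3, 1, -1, 4, 2, -3, -5]
data[mid]=3>-5: swap data[1],data[7]; hi=6 → [-9, -5, 1, -1, 4, 2, -3, 3]
data[mid]=-5=-5: mid=2
data[mid]=1>-5: swap data[2],data[6]; hi=5 → [-9, -5, -3, -1, 4, 2, 1, 3]
data[mid]=-3>-5: swap data[2],data[5]; hi=4 → [-9, -5, 2, -1, 4, -3, 1, 3]
data[mid]=2>-5: swap data[2],data[4]; hi=3 → [-9, -5, 4, -1, 2, -3, 1, 3]
data[mid]=4>-5: swap data[2],data[3]; hi=2 → [-9, -5, -1, 4, 2, -3, 1, 3]
data[mid]=-1>-5: swap data[2],data[2]; hi=1 → [-9, -5, -1, 4, 2, -3, 1, 3]
end: lo=1, hi=1; data = [-9, -5, -1, 4, 2, -3, 1, 3]

(1, 1)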